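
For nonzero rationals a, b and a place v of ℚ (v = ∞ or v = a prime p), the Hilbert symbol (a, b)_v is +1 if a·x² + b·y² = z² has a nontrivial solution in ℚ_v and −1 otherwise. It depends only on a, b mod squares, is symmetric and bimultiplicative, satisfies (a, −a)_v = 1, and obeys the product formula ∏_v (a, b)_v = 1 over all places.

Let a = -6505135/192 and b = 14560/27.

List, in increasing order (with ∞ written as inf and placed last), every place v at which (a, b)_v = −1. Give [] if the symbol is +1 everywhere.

[2, 7, 13, 17]

(a, b) ≡ (-23205, 2730) mod (ℚ^×)²; places V = {2, 3, 5, 7, 13, 17, 29, ∞}.
(a,b)_13: α=1, u≡4; β=1, v≡2 (mod 13); (4|13)=+1, (2|13)=-1; sign (−1)^0·+1^1·-1^1 = -1.
(a,b)_17: α=1, u≡3; β=0, v≡11 (mod 17); (3|17)=-1, (11|17)=-1; sign (−1)^0·-1^0·-1^1 = -1.
(a,b)_29: α=2, u≡23; β=0, v≡28 (mod 29); (23|29)=+1, (28|29)=+1; sign (−1)^0·+1^0·+1^2 = +1.
(a,b)_5: α=1, u≡4; β=1, v≡1 (mod 5); (4|5)=+1, (1|5)=+1; sign (−1)^0·+1^1·+1^1 = +1.
(a,b)_3: α=-1, u≡2; β=-3, v≡1 (mod 3); (2|3)=-1, (1|3)=+1; sign (−1)^1·-1^-3·+1^-1 = +1.
(a,b)_2: α=-6, β=5; u≡3, v≡5 (mod 8); ε(u)ε(v)=1·0, αω(v)=-6·1, βω(u)=5·1; sum ≡ 1  ⇒  -1.
(a,b)_7: α=1, u≡5; β=1, v≡6 (mod 7); (5|7)=-1, (6|7)=-1; sign (−1)^1·-1^1·-1^1 = -1.
(a,b)_∞: sgn(-23205)=−, sgn(2730)=+, so +1.
(-23205, 2730 / ℚ) ramifies at {2, 7, 13, 17}: a division algebra.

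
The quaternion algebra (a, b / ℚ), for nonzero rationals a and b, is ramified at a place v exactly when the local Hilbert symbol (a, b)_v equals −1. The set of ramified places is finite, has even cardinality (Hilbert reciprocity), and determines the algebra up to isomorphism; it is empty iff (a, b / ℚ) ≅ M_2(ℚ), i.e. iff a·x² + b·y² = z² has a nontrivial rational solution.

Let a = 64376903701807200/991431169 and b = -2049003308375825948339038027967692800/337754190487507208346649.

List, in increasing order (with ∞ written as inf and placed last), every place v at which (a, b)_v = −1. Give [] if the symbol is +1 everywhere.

Mod squares: a ≡ 6902, b ≡ -893. Check v ∈ {∞, 2, 3, 5, 7, 17, 19, 23, 29, 37, 41, 47}.
v=5: a=5^2·(≡2), b=5^2·(≡2) mod 5; (2|5)=-1, (2|5)=-1; (−1)^{2·2·2}·(-1)^2·(-1)^2 = +1.
v=37: a=37^-4·(≡15), b=37^-6·(≡32) mod 37; (15|37)=-1, (32|37)=-1; (−1)^{-4·-6·18}·(-1)^-6·(-1)^-4 = +1.
v=19: a=19^4·(≡9), b=19^9·(≡10) mod 19; (9|19)=+1, (10|19)=-1; (−1)^{4·9·9}·(+1)^9·(-1)^4 = +1.
v=41: a=41^0·(≡13), b=41^-2·(≡32) mod 41; (13|41)=-1, (32|41)=+1; (−1)^{0·-2·20}·(-1)^-2·(+1)^0 = +1.
v=7: a=7^1·(≡3), b=7^0·(≡6) mod 7; (3|7)=-1, (6|7)=-1; (−1)^{1·0·3}·(-1)^0·(-1)^1 = -1.
v=17: a=17^1·(≡8), b=17^4·(≡2) mod 17; (8|17)=+1, (2|17)=+1; (−1)^{1·4·8}·(+1)^4·(+1)^1 = +1.
v=47: a=47^2·(≡33), b=47^3·(≡34) mod 47; (33|47)=-1, (34|47)=+1; (−1)^{2·3·23}·(-1)^3·(+1)^2 = -1.
v=∞: 6902 > 0 and -893 < 0  ⇒  (a,b)_∞ = +1.
v=29: a=29^1·(≡20), b=29^2·(≡1) mod 29; (20|29)=+1, (1|29)=+1; (−1)^{1·2·14}·(+1)^2·(+1)^1 = +1.
v=23: a=23^-2·(≡16), b=23^-8·(≡1) mod 23; (16|23)=+1, (1|23)=+1; (−1)^{-2·-8·11}·(+1)^-8·(+1)^-2 = +1.
v=3: a=3^4·(≡2), b=3^12·(≡1) mod 3; (2|3)=-1, (1|3)=+1; (−1)^{4·12·1}·(-1)^12·(+1)^4 = +1.
v=2: v_2(a)=5, v_2(b)=16; units ≡ 3, 3 (mod 8); ε·ε+αω+βω = 1·1+5·1+16·1 ≡ 0  ⇒  (a,b)_2 = +1.
|Ram(6902, -893)| = 2, even; anisotropic at {7, 47}.

[7, 47]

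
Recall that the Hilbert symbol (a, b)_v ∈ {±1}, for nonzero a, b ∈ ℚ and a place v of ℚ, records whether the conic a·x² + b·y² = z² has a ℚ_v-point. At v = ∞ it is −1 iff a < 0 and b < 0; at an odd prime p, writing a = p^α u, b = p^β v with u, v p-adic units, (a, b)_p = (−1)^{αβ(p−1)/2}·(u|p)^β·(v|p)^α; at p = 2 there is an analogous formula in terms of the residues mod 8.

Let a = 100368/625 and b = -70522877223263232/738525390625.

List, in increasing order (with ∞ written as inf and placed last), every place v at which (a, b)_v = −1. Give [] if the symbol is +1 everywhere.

Mod squares: a ≡ 697, b ≡ -21607. Check v ∈ {∞, 2, 3, 5, 11, 17, 31, 41}.
v=∞: 697 > 0 and -21607 < 0  ⇒  (a,b)_∞ = +1.
v=11: a=11^0·(≡9), b=11^-2·(≡10) mod 11; (9|11)=+1, (10|11)=-1; (−1)^{0·-2·5}·(+1)^-2·(-1)^0 = +1.
v=5: a=5^-4·(≡3), b=5^-14·(≡3) mod 5; (3|5)=-1, (3|5)=-1; (−1)^{-4·-14·2}·(-1)^-14·(-1)^-4 = +1.
v=41: a=41^1·(≡7), b=41^3·(≡24) mod 41; (7|41)=-1, (24|41)=-1; (−1)^{1·3·20}·(-1)^3·(-1)^1 = +1.
v=3: a=3^2·(≡1), b=3^8·(≡2) mod 3; (1|3)=+1, (2|3)=-1; (−1)^{2·8·1}·(+1)^8·(-1)^2 = +1.
v=17: a=17^1·(≡3), b=17^3·(≡9) mod 17; (3|17)=-1, (9|17)=+1; (−1)^{1·3·8}·(-1)^3·(+1)^1 = -1.
v=31: a=31^0·(≡29), b=31^1·(≡1) mod 31; (29|31)=-1, (1|31)=+1; (−1)^{0·1·15}·(-1)^1·(+1)^0 = -1.
v=2: v_2(a)=4, v_2(b)=10; units ≡ 1, 1 (mod 8); ε·ε+αω+βω = 0·0+4·0+10·0 ≡ 0  ⇒  (a,b)_2 = +1.
(697, -21607 / ℚ) ramifies at {17, 31}: a division algebra.

[17, 31]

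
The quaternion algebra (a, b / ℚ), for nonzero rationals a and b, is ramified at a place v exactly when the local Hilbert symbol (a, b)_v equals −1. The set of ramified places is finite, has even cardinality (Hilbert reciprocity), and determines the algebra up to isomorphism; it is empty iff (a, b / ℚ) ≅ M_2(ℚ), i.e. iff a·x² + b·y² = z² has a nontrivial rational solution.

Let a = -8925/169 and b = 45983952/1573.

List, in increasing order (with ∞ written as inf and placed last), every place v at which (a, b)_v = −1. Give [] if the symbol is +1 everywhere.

[13, 17]

Mod squares: a ≡ -357, b ≡ 1729. Check v ∈ {∞, 2, 3, 5, 7, 11, 13, 17, 19}.
v=3: a=3^1·(≡1), b=3^2·(≡1) mod 3; (1|3)=+1, (1|3)=+1; (−1)^{1·2·1}·(+1)^2·(+1)^1 = +1.
v=17: a=17^1·(≡15), b=17^0·(≡12) mod 17; (15|17)=+1, (12|17)=-1; (−1)^{1·0·8}·(+1)^0·(-1)^1 = -1.
v=19: a=19^0·(≡7), b=19^1·(≡3) mod 19; (7|19)=+1, (3|19)=-1; (−1)^{0·1·9}·(+1)^1·(-1)^0 = +1.
v=11: a=11^0·(≡10), b=11^-2·(≡7) mod 11; (10|11)=-1, (7|11)=-1; (−1)^{0·-2·5}·(-1)^-2·(-1)^0 = +1.
v=7: a=7^1·(≡6), b=7^5·(≡4) mod 7; (6|7)=-1, (4|7)=+1; (−1)^{1·5·3}·(-1)^5·(+1)^1 = +1.
v=5: a=5^2·(≡2), b=5^0·(≡4) mod 5; (2|5)=-1, (4|5)=+1; (−1)^{2·0·2}·(-1)^0·(+1)^2 = +1.
v=2: v_2(a)=0, v_2(b)=4; units ≡ 3, 1 (mod 8); ε·ε+αω+βω = 1·0+0·0+4·1 ≡ 0  ⇒  (a,b)_2 = +1.
v=13: a=13^-2·(≡6), b=13^-1·(≡10) mod 13; (6|13)=-1, (10|13)=+1; (−1)^{-2·-1·6}·(-1)^-1·(+1)^-2 = -1.
v=∞: -357 < 0 and 1729 > 0  ⇒  (a,b)_∞ = +1.
(-357, 1729 / ℚ) ramifies at {13, 17}: a division algebra.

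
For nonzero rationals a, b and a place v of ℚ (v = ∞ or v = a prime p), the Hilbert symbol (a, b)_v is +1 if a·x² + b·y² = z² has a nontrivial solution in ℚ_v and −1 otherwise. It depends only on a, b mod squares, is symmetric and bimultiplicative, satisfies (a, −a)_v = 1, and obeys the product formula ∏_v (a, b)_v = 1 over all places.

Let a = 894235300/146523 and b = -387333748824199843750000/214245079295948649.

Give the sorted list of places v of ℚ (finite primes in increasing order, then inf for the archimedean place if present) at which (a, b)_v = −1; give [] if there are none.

[3, 31]

Mod squares: a ≡ 651, b ≡ -31. Check v ∈ {∞, 2, 3, 5, 7, 13, 17, 29, 31}.
v=31: a=31^1·(≡27), b=31^3·(≡12) mod 31; (27|31)=-1, (12|31)=-1; (−1)^{1·3·15}·(-1)^3·(-1)^1 = -1.
v=2: v_2(a)=2, v_2(b)=4; units ≡ 3, 1 (mod 8); ε·ε+αω+βω = 1·0+2·0+4·1 ≡ 0  ⇒  (a,b)_2 = +1.
v=29: a=29^2·(≡1), b=29^4·(≡3) mod 29; (1|29)=+1, (3|29)=-1; (−1)^{2·4·14}·(+1)^4·(-1)^2 = +1.
v=13: a=13^-2·(≡4), b=13^-6·(≡5) mod 13; (4|13)=+1, (5|13)=-1; (−1)^{-2·-6·6}·(+1)^-6·(-1)^-2 = +1.
v=7: a=7^3·(≡1), b=7^6·(≡1) mod 7; (1|7)=+1, (1|7)=+1; (−1)^{3·6·3}·(+1)^6·(+1)^3 = +1.
v=17: a=17^-2·(≡3), b=17^-4·(≡6) mod 17; (3|17)=-1, (6|17)=-1; (−1)^{-2·-4·8}·(-1)^-4·(-1)^-2 = +1.
v=3: a=3^-1·(≡1), b=3^-12·(≡2) mod 3; (1|3)=+1, (2|3)=-1; (−1)^{-1·-12·1}·(+1)^-12·(-1)^-1 = -1.
v=5: a=5^2·(≡4), b=5^10·(≡4) mod 5; (4|5)=+1, (4|5)=+1; (−1)^{2·10·2}·(+1)^10·(+1)^2 = +1.
v=∞: 651 > 0 and -31 < 0  ⇒  (a,b)_∞ = +1.
Ram(651, -31) = {3, 31}; no ℚ_3-point on the conic.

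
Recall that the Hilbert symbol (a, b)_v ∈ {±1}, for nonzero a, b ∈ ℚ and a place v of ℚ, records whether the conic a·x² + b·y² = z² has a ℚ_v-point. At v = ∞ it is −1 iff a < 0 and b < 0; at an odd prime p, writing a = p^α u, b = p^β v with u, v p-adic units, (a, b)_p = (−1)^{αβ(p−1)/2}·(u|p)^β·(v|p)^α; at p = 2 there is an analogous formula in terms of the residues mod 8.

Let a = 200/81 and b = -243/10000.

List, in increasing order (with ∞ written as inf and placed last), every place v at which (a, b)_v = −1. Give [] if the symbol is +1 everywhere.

[2, 3]

Mod squares: a ≡ 2, b ≡ -3. Check v ∈ {∞, 2, 3, 5}.
v=∞: 2 > 0 and -3 < 0  ⇒  (a,b)_∞ = +1.
v=3: a=3^-4·(≡2), b=3^5·(≡2) mod 3; (2|3)=-1, (2|3)=-1; (−1)^{-4·5·1}·(-1)^5·(-1)^-4 = -1.
v=5: a=5^2·(≡3), b=5^-4·(≡2) mod 5; (3|5)=-1, (2|5)=-1; (−1)^{2·-4·2}·(-1)^-4·(-1)^2 = +1.
v=2: v_2(a)=3, v_2(b)=-4; units ≡ 1, 5 (mod 8); ε·ε+αω+βω = 0·0+3·1+-4·0 ≡ 1  ⇒  (a,b)_2 = -1.
(2, -3 / ℚ) ramifies at {2, 3}: a division algebra.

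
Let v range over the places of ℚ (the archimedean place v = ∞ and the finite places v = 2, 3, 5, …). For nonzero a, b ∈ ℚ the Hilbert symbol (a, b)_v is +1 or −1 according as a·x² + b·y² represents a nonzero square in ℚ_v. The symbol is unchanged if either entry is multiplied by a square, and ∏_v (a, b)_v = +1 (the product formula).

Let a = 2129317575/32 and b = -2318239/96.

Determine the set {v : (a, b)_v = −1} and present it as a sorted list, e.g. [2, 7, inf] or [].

[3, 7, 11, 23]

(a, b) ≡ (322014, -2346) mod (ℚ^×)²; places V = {2, 3, 5, 7, 11, 17, 23, 41, ∞}.
(a,b)_2: α=-5, β=-5; u≡7, v≡3 (mod 8); ε(u)ε(v)=1·1, αω(v)=-5·1, βω(u)=-5·0; sum ≡ 0  ⇒  +1.
(a,b)_∞: sgn(322014)=+, sgn(-2346)=−, so +1.
(a,b)_7: α=1, u≡3; β=2, v≡6 (mod 7); (3|7)=-1, (6|7)=-1; sign (−1)^0·-1^2·-1^1 = -1.
(a,b)_11: α=1, u≡1; β=2, v≡10 (mod 11); (1|11)=+1, (10|11)=-1; sign (−1)^0·+1^2·-1^1 = -1.
(a,b)_3: α=1, u≡1; β=-1, v≡1 (mod 3); (1|3)=+1, (1|3)=+1; sign (−1)^1·+1^-1·+1^1 = -1.
(a,b)_5: α=2, u≡4; β=0, v≡1 (mod 5); (4|5)=+1, (1|5)=+1; sign (−1)^0·+1^0·+1^2 = +1.
(a,b)_17: α=1, u≡1; β=1, v≡13 (mod 17); (1|17)=+1, (13|17)=+1; sign (−1)^0·+1^1·+1^1 = +1.
(a,b)_41: α=1, u≡23; β=0, v≡31 (mod 41); (23|41)=+1, (31|41)=+1; sign (−1)^0·+1^0·+1^1 = +1.
(a,b)_23: α=2, u≡22; β=1, v≡4 (mod 23); (22|23)=-1, (4|23)=+1; sign (−1)^0·-1^1·+1^2 = -1.
Ram(322014, -2346) = {3, 7, 11, 23}; no ℚ_3-point on the conic.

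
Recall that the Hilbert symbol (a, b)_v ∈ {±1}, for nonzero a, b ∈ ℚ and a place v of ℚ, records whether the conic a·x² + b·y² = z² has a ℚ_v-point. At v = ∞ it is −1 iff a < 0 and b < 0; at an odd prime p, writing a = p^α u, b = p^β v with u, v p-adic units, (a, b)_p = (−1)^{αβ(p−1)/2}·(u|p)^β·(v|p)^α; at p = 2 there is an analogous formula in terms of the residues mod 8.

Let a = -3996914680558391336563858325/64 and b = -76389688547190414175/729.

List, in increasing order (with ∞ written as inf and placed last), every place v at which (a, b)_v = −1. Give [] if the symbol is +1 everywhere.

[29, 31, 43, inf]

Mod squares: a ≡ -43509077, b ≡ -16341247. Check v ∈ {∞, 2, 3, 5, 11, 13, 23, 29, 31, 37, 41, 43}.
v=37: a=37^3·(≡18), b=37^2·(≡36) mod 37; (18|37)=-1, (36|37)=+1; (−1)^{3·2·18}·(-1)^2·(+1)^3 = +1.
v=11: a=11^2·(≡1), b=11^0·(≡4) mod 11; (1|11)=+1, (4|11)=+1; (−1)^{2·0·5}·(+1)^0·(+1)^2 = +1.
v=23: a=23^1·(≡21), b=23^1·(≡8) mod 23; (21|23)=-1, (8|23)=+1; (−1)^{1·1·11}·(-1)^1·(+1)^1 = +1.
v=3: a=3^0·(≡1), b=3^-6·(≡2) mod 3; (1|3)=+1, (2|3)=-1; (−1)^{0·-6·1}·(+1)^-6·(-1)^0 = +1.
v=∞: -43509077 < 0 and -16341247 < 0  ⇒  (a,b)_∞ = -1.
v=41: a=41^1·(≡19), b=41^1·(≡28) mod 41; (19|41)=-1, (28|41)=-1; (−1)^{1·1·20}·(-1)^1·(-1)^1 = +1.
v=2: v_2(a)=-6, v_2(b)=0; units ≡ 3, 1 (mod 8); ε·ε+αω+βω = 1·0+-6·0+0·1 ≡ 0  ⇒  (a,b)_2 = +1.
v=29: a=29^3·(≡8), b=29^2·(≡26) mod 29; (8|29)=-1, (26|29)=-1; (−1)^{3·2·14}·(-1)^2·(-1)^3 = -1.
v=31: a=31^4·(≡24), b=31^3·(≡1) mod 31; (24|31)=-1, (1|31)=+1; (−1)^{4·3·15}·(-1)^3·(+1)^4 = -1.
v=43: a=43^1·(≡42), b=43^1·(≡27) mod 43; (42|43)=-1, (27|43)=-1; (−1)^{1·1·21}·(-1)^1·(-1)^1 = -1.
v=5: a=5^2·(≡3), b=5^2·(≡2) mod 5; (3|5)=-1, (2|5)=-1; (−1)^{2·2·2}·(-1)^2·(-1)^2 = +1.
v=13: a=13^4·(≡12), b=13^3·(≡4) mod 13; (12|13)=+1, (4|13)=+1; (−1)^{4·3·6}·(+1)^3·(+1)^4 = +1.
|Ram(-43509077, -16341247)| = 4, even; anisotropic at {29, 31, 43, ∞}.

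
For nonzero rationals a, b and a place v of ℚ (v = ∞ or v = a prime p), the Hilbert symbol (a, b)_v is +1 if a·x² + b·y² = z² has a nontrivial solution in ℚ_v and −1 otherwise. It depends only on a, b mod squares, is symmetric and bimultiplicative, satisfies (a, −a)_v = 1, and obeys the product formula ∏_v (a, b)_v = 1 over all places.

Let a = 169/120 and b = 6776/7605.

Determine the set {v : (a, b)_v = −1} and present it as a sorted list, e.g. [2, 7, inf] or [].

[]

Mod squares: a ≡ 30, b ≡ 70. Check v ∈ {∞, 2, 3, 5, 7, 11, 13}.
v=11: a=11^0·(≡7), b=11^2·(≡3) mod 11; (7|11)=-1, (3|11)=+1; (−1)^{0·2·5}·(-1)^2·(+1)^0 = +1.
v=2: v_2(a)=-3, v_2(b)=3; units ≡ 7, 3 (mod 8); ε·ε+αω+βω = 1·1+-3·1+3·0 ≡ 0  ⇒  (a,b)_2 = +1.
v=∞: 30 > 0 and 70 > 0  ⇒  (a,b)_∞ = +1.
v=7: a=7^0·(≡1), b=7^1·(≡3) mod 7; (1|7)=+1, (3|7)=-1; (−1)^{0·1·3}·(+1)^1·(-1)^0 = +1.
v=5: a=5^-1·(≡1), b=5^-1·(≡1) mod 5; (1|5)=+1, (1|5)=+1; (−1)^{-1·-1·2}·(+1)^-1·(+1)^-1 = +1.
v=13: a=13^2·(≡9), b=13^-2·(≡7) mod 13; (9|13)=+1, (7|13)=-1; (−1)^{2·-2·6}·(+1)^-2·(-1)^2 = +1.
v=3: a=3^-1·(≡1), b=3^-2·(≡1) mod 3; (1|3)=+1, (1|3)=+1; (−1)^{-1·-2·1}·(+1)^-2·(+1)^-1 = +1.
Ram(a, b) = ∅: the form 30·x² + 70·y² − z² is isotropic over every ℚ_v, so by Hasse–Minkowski it is isotropic over ℚ.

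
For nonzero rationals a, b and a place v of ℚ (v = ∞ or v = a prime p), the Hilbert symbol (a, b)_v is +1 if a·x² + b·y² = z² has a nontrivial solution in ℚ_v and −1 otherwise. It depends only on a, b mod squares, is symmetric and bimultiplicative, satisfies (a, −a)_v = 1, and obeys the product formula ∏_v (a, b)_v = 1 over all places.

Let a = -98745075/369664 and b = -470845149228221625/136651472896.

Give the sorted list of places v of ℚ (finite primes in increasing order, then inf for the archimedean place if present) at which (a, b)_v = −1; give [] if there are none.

[5, 41, 53, inf]

(a, b) ≡ (-403, -10865) mod (ℚ^×)²; places V = {2, 3, 5, 11, 13, 19, 31, 41, 53, ∞}.
(a,b)_31: α=1, u≡4; β=2, v≡1 (mod 31); (4|31)=+1, (1|31)=+1; sign (−1)^0·+1^2·+1^1 = +1.
(a,b)_53: α=0, u≡3; β=1, v≡13 (mod 53); (3|53)=-1, (13|53)=+1; sign (−1)^0·-1^1·+1^0 = -1.
(a,b)_11: α=2, u≡9; β=4, v≡9 (mod 11); (9|11)=+1, (9|11)=+1; sign (−1)^0·+1^4·+1^2 = +1.
(a,b)_19: α=-2, u≡2; β=-4, v≡15 (mod 19); (2|19)=-1, (15|19)=-1; sign (−1)^0·-1^-4·-1^-2 = +1.
(a,b)_2: α=-10, β=-20; u≡5, v≡7 (mod 8); ε(u)ε(v)=0·1, αω(v)=-10·0, βω(u)=-20·1; sum ≡ 0  ⇒  +1.
(a,b)_41: α=0, u≡13; β=1, v≡26 (mod 41); (13|41)=-1, (26|41)=-1; sign (−1)^0·-1^1·-1^0 = -1.
(a,b)_∞: sgn(-403)=−, sgn(-10865)=−, so -1.
(a,b)_5: α=2, u≡3; β=3, v≡2 (mod 5); (3|5)=-1, (2|5)=-1; sign (−1)^0·-1^3·-1^2 = -1.
(a,b)_3: α=4, u≡2; β=6, v≡1 (mod 3); (2|3)=-1, (1|3)=+1; sign (−1)^0·-1^6·+1^4 = +1.
(a,b)_13: α=1, u≡11; β=2, v≡3 (mod 13); (11|13)=-1, (3|13)=+1; sign (−1)^0·-1^2·+1^1 = +1.
(-403, -10865 / ℚ) ramifies at {5, 41, 53, ∞}: a division algebra.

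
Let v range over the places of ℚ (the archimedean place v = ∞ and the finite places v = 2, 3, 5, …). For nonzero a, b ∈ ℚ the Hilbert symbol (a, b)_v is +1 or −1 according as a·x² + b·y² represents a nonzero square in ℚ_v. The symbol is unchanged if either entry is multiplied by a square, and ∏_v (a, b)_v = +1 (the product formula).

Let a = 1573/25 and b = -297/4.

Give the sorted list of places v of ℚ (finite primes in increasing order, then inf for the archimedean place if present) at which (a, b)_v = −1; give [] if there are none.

[11, 13]

(a, b) ≡ (13, -33) mod (ℚ^×)²; places V = {2, 3, 5, 11, 13, ∞}.
(a,b)_13: α=1, u≡9; β=0, v≡7 (mod 13); (9|13)=+1, (7|13)=-1; sign (−1)^0·+1^0·-1^1 = -1.
(a,b)_3: α=0, u≡1; β=3, v≡1 (mod 3); (1|3)=+1, (1|3)=+1; sign (−1)^0·+1^3·+1^0 = +1.
(a,b)_5: α=-2, u≡3; β=0, v≡2 (mod 5); (3|5)=-1, (2|5)=-1; sign (−1)^0·-1^0·-1^-2 = +1.
(a,b)_11: α=2, u≡8; β=1, v≡7 (mod 11); (8|11)=-1, (7|11)=-1; sign (−1)^0·-1^1·-1^2 = -1.
(a,b)_∞: sgn(13)=+, sgn(-33)=−, so +1.
(a,b)_2: α=0, β=-2; u≡5, v≡7 (mod 8); ε(u)ε(v)=0·1, αω(v)=0·0, βω(u)=-2·1; sum ≡ 0  ⇒  +1.
|Ram(13, -33)| = 2, even; anisotropic at {11, 13}.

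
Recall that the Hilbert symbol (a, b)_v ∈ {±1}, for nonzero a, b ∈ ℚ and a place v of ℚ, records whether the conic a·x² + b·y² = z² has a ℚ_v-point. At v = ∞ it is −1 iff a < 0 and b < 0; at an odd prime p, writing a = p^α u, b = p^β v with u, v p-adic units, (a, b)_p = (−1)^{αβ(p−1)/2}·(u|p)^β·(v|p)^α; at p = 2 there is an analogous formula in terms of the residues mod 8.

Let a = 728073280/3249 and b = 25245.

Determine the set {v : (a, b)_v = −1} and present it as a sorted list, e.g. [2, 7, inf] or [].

(a, b) ≡ (21505, 2805) mod (ℚ^×)²; places V = {2, 3, 5, 11, 17, 19, 23, ∞}.
(a,b)_23: α=3, u≡22; β=0, v≡14 (mod 23); (22|23)=-1, (14|23)=-1; sign (−1)^0·-1^0·-1^3 = -1.
(a,b)_3: α=-2, u≡1; β=3, v≡2 (mod 3); (1|3)=+1, (2|3)=-1; sign (−1)^0·+1^3·-1^-2 = +1.
(a,b)_5: α=1, u≡4; β=1, v≡4 (mod 5); (4|5)=+1, (4|5)=+1; sign (−1)^0·+1^1·+1^1 = +1.
(a,b)_11: α=1, u≡7; β=1, v≡7 (mod 11); (7|11)=-1, (7|11)=-1; sign (−1)^1·-1^1·-1^1 = -1.
(a,b)_17: α=1, u≡6; β=1, v≡6 (mod 17); (6|17)=-1, (6|17)=-1; sign (−1)^0·-1^1·-1^1 = +1.
(a,b)_19: α=-2, u≡7; β=0, v≡13 (mod 19); (7|19)=+1, (13|19)=-1; sign (−1)^0·+1^0·-1^-2 = +1.
(a,b)_∞: sgn(21505)=+, sgn(2805)=+, so +1.
(a,b)_2: α=6, β=0; u≡1, v≡5 (mod 8); ε(u)ε(v)=0·0, αω(v)=6·1, βω(u)=0·0; sum ≡ 0  ⇒  +1.
Ram(21505, 2805) = {11, 23}; no ℚ_11-point on the conic.

[11, 23]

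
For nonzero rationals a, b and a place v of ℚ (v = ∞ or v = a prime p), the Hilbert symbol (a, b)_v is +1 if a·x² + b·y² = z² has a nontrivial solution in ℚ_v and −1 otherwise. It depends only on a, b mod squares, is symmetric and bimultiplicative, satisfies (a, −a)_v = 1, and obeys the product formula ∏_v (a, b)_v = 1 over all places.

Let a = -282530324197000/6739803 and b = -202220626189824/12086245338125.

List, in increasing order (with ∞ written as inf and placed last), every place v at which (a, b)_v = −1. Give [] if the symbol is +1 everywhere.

Mod squares: a ≡ -2738255110, b ≡ -1334. Check v ∈ {∞, 2, 3, 5, 7, 11, 17, 19, 23, 29, 31, 41}.
v=11: a=11^2·(≡9), b=11^4·(≡2) mod 11; (9|11)=+1, (2|11)=-1; (−1)^{2·4·5}·(+1)^4·(-1)^2 = +1.
v=31: a=31^-1·(≡1), b=31^-2·(≡27) mod 31; (1|31)=+1, (27|31)=-1; (−1)^{-1·-2·15}·(+1)^-2·(-1)^-1 = -1.
v=∞: -2738255110 < 0 and -1334 < 0  ⇒  (a,b)_∞ = -1.
v=2: v_2(a)=3, v_2(b)=9; units ≡ 5, 5 (mod 8); ε·ε+αω+βω = 0·0+3·1+9·1 ≡ 0  ⇒  (a,b)_2 = +1.
v=29: a=29^-1·(≡19), b=29^-1·(≡19) mod 29; (19|29)=-1, (19|29)=-1; (−1)^{-1·-1·14}·(-1)^-1·(-1)^-1 = +1.
v=7: a=7^-2·(≡4), b=7^-4·(≡3) mod 7; (4|7)=+1, (3|7)=-1; (−1)^{-2·-4·3}·(+1)^-4·(-1)^-2 = +1.
v=5: a=5^3·(≡3), b=5^-4·(≡1) mod 5; (3|5)=-1, (1|5)=+1; (−1)^{3·-4·2}·(-1)^-4·(+1)^3 = +1.
v=41: a=41^1·(≡38), b=41^0·(≡38) mod 41; (38|41)=-1, (38|41)=-1; (−1)^{1·0·20}·(-1)^0·(-1)^1 = -1.
v=17: a=17^-1·(≡3), b=17^-2·(≡4) mod 17; (3|17)=-1, (4|17)=+1; (−1)^{-1·-2·8}·(-1)^-2·(+1)^-1 = +1.
v=23: a=23^1·(≡2), b=23^1·(≡22) mod 23; (2|23)=+1, (22|23)=-1; (−1)^{1·1·11}·(+1)^1·(-1)^1 = +1.
v=3: a=3^-2·(≡2), b=3^2·(≡1) mod 3; (2|3)=-1, (1|3)=+1; (−1)^{-2·2·1}·(-1)^2·(+1)^-2 = +1.
v=19: a=19^5·(≡2), b=19^4·(≡15) mod 19; (2|19)=-1, (15|19)=-1; (−1)^{5·4·9}·(-1)^4·(-1)^5 = -1.
|Ram(-2738255110, -1334)| = 4, even; anisotropic at {19, 31, 41, ∞}.

[19, 31, 41, inf]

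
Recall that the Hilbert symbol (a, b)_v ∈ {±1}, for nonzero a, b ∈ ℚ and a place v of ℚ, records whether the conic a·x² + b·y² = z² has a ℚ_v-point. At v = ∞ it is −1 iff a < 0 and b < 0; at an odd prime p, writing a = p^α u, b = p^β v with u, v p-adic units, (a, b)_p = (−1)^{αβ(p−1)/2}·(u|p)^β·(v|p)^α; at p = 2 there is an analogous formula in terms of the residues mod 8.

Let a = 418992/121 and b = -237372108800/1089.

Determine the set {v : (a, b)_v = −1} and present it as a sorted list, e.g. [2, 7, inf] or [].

Mod squares: a ≡ 26187, b ≡ -2318087. Check v ∈ {∞, 2, 3, 5, 7, 11, 29, 31, 37, 43, 47}.
v=5: a=5^0·(≡2), b=5^2·(≡2) mod 5; (2|5)=-1, (2|5)=-1; (−1)^{0·2·2}·(-1)^2·(-1)^0 = +1.
v=11: a=11^-2·(≡2), b=11^-2·(≡1) mod 11; (2|11)=-1, (1|11)=+1; (−1)^{-2·-2·5}·(-1)^-2·(+1)^-2 = +1.
v=∞: 26187 > 0 and -2318087 < 0  ⇒  (a,b)_∞ = +1.
v=29: a=29^1·(≡7), b=29^0·(≡9) mod 29; (7|29)=+1, (9|29)=+1; (−1)^{1·0·14}·(+1)^0·(+1)^1 = +1.
v=37: a=37^0·(≡30), b=37^1·(≡10) mod 37; (30|37)=+1, (10|37)=+1; (−1)^{0·1·18}·(+1)^1·(+1)^0 = +1.
v=2: v_2(a)=4, v_2(b)=12; units ≡ 3, 1 (mod 8); ε·ε+αω+βω = 1·0+4·0+12·1 ≡ 0  ⇒  (a,b)_2 = +1.
v=3: a=3^1·(≡2), b=3^-2·(≡1) mod 3; (2|3)=-1, (1|3)=+1; (−1)^{1·-2·1}·(-1)^-2·(+1)^1 = +1.
v=47: a=47^0·(≡3), b=47^1·(≡41) mod 47; (3|47)=+1, (41|47)=-1; (−1)^{0·1·23}·(+1)^1·(-1)^0 = +1.
v=43: a=43^1·(≡29), b=43^1·(≡25) mod 43; (29|43)=-1, (25|43)=+1; (−1)^{1·1·21}·(-1)^1·(+1)^1 = +1.
v=31: a=31^0·(≡22), b=31^1·(≡30) mod 31; (22|31)=-1, (30|31)=-1; (−1)^{0·1·15}·(-1)^1·(-1)^0 = -1.
v=7: a=7^1·(≡3), b=7^0·(≡5) mod 7; (3|7)=-1, (5|7)=-1; (−1)^{1·0·3}·(-1)^0·(-1)^1 = -1.
|Ram(26187, -2318087)| = 2, even; anisotropic at {7, 31}.

[7, 31]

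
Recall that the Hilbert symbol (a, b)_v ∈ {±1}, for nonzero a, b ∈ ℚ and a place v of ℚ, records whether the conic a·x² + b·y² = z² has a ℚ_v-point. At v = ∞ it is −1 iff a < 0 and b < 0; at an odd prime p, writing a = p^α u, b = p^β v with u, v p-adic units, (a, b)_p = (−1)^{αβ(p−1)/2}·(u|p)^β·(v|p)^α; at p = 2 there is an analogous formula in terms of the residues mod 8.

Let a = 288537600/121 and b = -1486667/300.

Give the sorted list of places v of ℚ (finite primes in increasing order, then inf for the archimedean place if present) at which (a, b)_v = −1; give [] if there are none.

[2, 3, 13, 17]

(a, b) ≡ (39, -4641) mod (ℚ^×)²; places V = {2, 3, 5, 7, 11, 13, 17, 31, ∞}.
(a,b)_3: α=1, u≡1; β=-1, v≡1 (mod 3); (1|3)=+1, (1|3)=+1; sign (−1)^1·+1^-1·+1^1 = -1.
(a,b)_5: α=2, u≡4; β=-2, v≡4 (mod 5); (4|5)=+1, (4|5)=+1; sign (−1)^0·+1^-2·+1^2 = +1.
(a,b)_2: α=10, β=-2; u≡7, v≡7 (mod 8); ε(u)ε(v)=1·1, αω(v)=10·0, βω(u)=-2·0; sum ≡ 1  ⇒  -1.
(a,b)_13: α=1, u≡10; β=1, v≡2 (mod 13); (10|13)=+1, (2|13)=-1; sign (−1)^0·+1^1·-1^1 = -1.
(a,b)_31: α=0, u≡5; β=2, v≡9 (mod 31); (5|31)=+1, (9|31)=+1; sign (−1)^0·+1^2·+1^0 = +1.
(a,b)_∞: sgn(39)=+, sgn(-4641)=−, so +1.
(a,b)_11: α=-2, u≡10; β=0, v≡9 (mod 11); (10|11)=-1, (9|11)=+1; sign (−1)^0·-1^0·+1^-2 = +1.
(a,b)_7: α=0, u≡4; β=1, v≡1 (mod 7); (4|7)=+1, (1|7)=+1; sign (−1)^0·+1^1·+1^0 = +1.
(a,b)_17: α=2, u≡12; β=1, v≡9 (mod 17); (12|17)=-1, (9|17)=+1; sign (−1)^0·-1^1·+1^2 = -1.
Ram(39, -4641) = {2, 3, 13, 17}; no ℚ_2-point on the conic.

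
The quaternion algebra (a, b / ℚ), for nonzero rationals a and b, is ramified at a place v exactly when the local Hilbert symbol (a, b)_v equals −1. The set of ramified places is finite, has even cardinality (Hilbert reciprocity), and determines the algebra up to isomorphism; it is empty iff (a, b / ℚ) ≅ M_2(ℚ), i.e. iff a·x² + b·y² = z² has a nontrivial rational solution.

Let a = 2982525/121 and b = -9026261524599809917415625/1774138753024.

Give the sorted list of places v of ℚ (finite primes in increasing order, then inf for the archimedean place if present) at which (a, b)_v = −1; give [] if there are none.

[3, 7, 17, 23]

Mod squares: a ≡ 119301, b ≡ -396865. Check v ∈ {∞, 2, 3, 5, 7, 11, 13, 17, 19, 23, 29, 41, 43}.
v=7: a=7^1·(≡3), b=7^3·(≡3) mod 7; (3|7)=-1, (3|7)=-1; (−1)^{1·3·3}·(-1)^3·(-1)^1 = -1.
v=11: a=11^-2·(≡7), b=11^-4·(≡5) mod 11; (7|11)=-1, (5|11)=+1; (−1)^{-2·-4·5}·(-1)^-4·(+1)^-2 = +1.
v=19: a=19^1·(≡5), b=19^2·(≡5) mod 19; (5|19)=+1, (5|19)=+1; (−1)^{1·2·9}·(+1)^2·(+1)^1 = +1.
v=5: a=5^2·(≡1), b=5^5·(≡3) mod 5; (1|5)=+1, (3|5)=-1; (−1)^{2·5·2}·(+1)^5·(-1)^2 = +1.
v=43: a=43^0·(≡32), b=43^-2·(≡25) mod 43; (32|43)=-1, (25|43)=+1; (−1)^{0·-2·21}·(-1)^-2·(+1)^0 = +1.
v=41: a=41^0·(≡10), b=41^2·(≡15) mod 41; (10|41)=+1, (15|41)=-1; (−1)^{0·2·20}·(+1)^2·(-1)^0 = +1.
v=17: a=17^0·(≡14), b=17^1·(≡9) mod 17; (14|17)=-1, (9|17)=+1; (−1)^{0·1·8}·(-1)^1·(+1)^0 = -1.
v=23: a=23^1·(≡4), b=23^3·(≡6) mod 23; (4|23)=+1, (6|23)=+1; (−1)^{1·3·11}·(+1)^3·(+1)^1 = -1.
v=3: a=3^1·(≡2), b=3^4·(≡2) mod 3; (2|3)=-1, (2|3)=-1; (−1)^{1·4·1}·(-1)^4·(-1)^1 = -1.
v=2: v_2(a)=0, v_2(b)=-16; units ≡ 5, 7 (mod 8); ε·ε+αω+βω = 0·1+0·0+-16·1 ≡ 0  ⇒  (a,b)_2 = +1.
v=∞: 119301 > 0 and -396865 < 0  ⇒  (a,b)_∞ = +1.
v=29: a=29^0·(≡4), b=29^1·(≡15) mod 29; (4|29)=+1, (15|29)=-1; (−1)^{0·1·14}·(+1)^1·(-1)^0 = +1.
v=13: a=13^1·(≡10), b=13^4·(≡3) mod 13; (10|13)=+1, (3|13)=+1; (−1)^{1·4·6}·(+1)^4·(+1)^1 = +1.
Ram(119301, -396865) = {3, 7, 17, 23}; no ℚ_3-point on the conic.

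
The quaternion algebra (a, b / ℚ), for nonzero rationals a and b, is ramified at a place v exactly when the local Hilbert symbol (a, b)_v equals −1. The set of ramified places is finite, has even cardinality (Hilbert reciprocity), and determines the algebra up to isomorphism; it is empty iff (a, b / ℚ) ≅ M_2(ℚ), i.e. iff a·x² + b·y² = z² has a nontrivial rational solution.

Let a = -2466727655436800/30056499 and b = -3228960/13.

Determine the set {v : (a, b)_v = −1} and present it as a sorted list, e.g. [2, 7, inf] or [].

(a, b) ≡ (-22, -2730) mod (ℚ^×)²; places V = {2, 3, 5, 7, 11, 13, 17, 19, 29, 31, ∞}.
(a,b)_2: α=9, β=5; u≡5, v≡3 (mod 8); ε(u)ε(v)=0·1, αω(v)=9·1, βω(u)=5·1; sum ≡ 0  ⇒  +1.
(a,b)_13: α=0, u≡10; β=-1, v≡6 (mod 13); (10|13)=+1, (6|13)=-1; sign (−1)^0·+1^-1·-1^0 = +1.
(a,b)_17: α=4, u≡6; β=0, v≡12 (mod 17); (6|17)=-1, (12|17)=-1; sign (−1)^0·-1^0·-1^4 = +1.
(a,b)_5: α=2, u≡2; β=1, v≡1 (mod 5); (2|5)=-1, (1|5)=+1; sign (−1)^0·-1^1·+1^2 = -1.
(a,b)_31: α=2, u≡1; β=2, v≡11 (mod 31); (1|31)=+1, (11|31)=-1; sign (−1)^0·+1^2·-1^2 = +1.
(a,b)_7: α=4, u≡6; β=1, v≡1 (mod 7); (6|7)=-1, (1|7)=+1; sign (−1)^0·-1^1·+1^4 = -1.
(a,b)_∞: sgn(-22)=−, sgn(-2730)=−, so -1.
(a,b)_29: α=-2, u≡24; β=0, v≡28 (mod 29); (24|29)=+1, (28|29)=+1; sign (−1)^0·+1^0·+1^-2 = +1.
(a,b)_19: α=-2, u≡1; β=0, v≡4 (mod 19); (1|19)=+1, (4|19)=+1; sign (−1)^0·+1^0·+1^-2 = +1.
(a,b)_11: α=-1, u≡4; β=0, v≡1 (mod 11); (4|11)=+1, (1|11)=+1; sign (−1)^0·+1^0·+1^-1 = +1.
(a,b)_3: α=-2, u≡2; β=1, v≡2 (mod 3); (2|3)=-1, (2|3)=-1; sign (−1)^0·-1^1·-1^-2 = -1.
Ram(-22, -2730) = {3, 5, 7, ∞}; no ℚ_3-point on the conic.

[3, 5, 7, inf]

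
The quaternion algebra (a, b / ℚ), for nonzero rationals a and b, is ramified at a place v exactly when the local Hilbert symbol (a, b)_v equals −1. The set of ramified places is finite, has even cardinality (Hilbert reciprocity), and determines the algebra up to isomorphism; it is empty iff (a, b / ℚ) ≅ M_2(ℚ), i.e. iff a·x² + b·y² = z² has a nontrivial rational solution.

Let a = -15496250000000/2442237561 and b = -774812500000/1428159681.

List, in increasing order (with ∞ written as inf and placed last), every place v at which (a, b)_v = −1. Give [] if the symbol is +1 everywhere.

[11, inf]

(a, b) ≡ (-506, -2530) mod (ℚ^×)²; places V = {2, 3, 5, 7, 11, 13, 17, 19, 23, ∞}.
(a,b)_7: α=2, u≡3; β=2, v≡1 (mod 7); (3|7)=-1, (1|7)=+1; sign (−1)^0·-1^2·+1^2 = +1.
(a,b)_17: α=-4, u≡16; β=-2, v≡6 (mod 17); (16|17)=+1, (6|17)=-1; sign (−1)^0·+1^-2·-1^-4 = +1.
(a,b)_3: α=-4, u≡1; β=-4, v≡2 (mod 3); (1|3)=+1, (2|3)=-1; sign (−1)^0·+1^-4·-1^-4 = +1.
(a,b)_23: α=1, u≡4; β=1, v≡17 (mod 23); (4|23)=+1, (17|23)=-1; sign (−1)^1·+1^1·-1^1 = +1.
(a,b)_∞: sgn(-506)=−, sgn(-2530)=−, so -1.
(a,b)_11: α=1, u≡4; β=1, v≡4 (mod 11); (4|11)=+1, (4|11)=+1; sign (−1)^1·+1^1·+1^1 = -1.
(a,b)_2: α=7, β=5; u≡3, v≡7 (mod 8); ε(u)ε(v)=1·1, αω(v)=7·0, βω(u)=5·1; sum ≡ 0  ⇒  +1.
(a,b)_5: α=10, u≡4; β=9, v≡1 (mod 5); (4|5)=+1, (1|5)=+1; sign (−1)^0·+1^9·+1^10 = +1.
(a,b)_19: α=-2, u≡4; β=-2, v≡11 (mod 19); (4|19)=+1, (11|19)=+1; sign (−1)^0·+1^-2·+1^-2 = +1.
(a,b)_13: α=0, u≡1; β=-2, v≡6 (mod 13); (1|13)=+1, (6|13)=-1; sign (−1)^0·+1^-2·-1^0 = +1.
Ram(-506, -2530) = {11, ∞}; no ℚ_11-point on the conic.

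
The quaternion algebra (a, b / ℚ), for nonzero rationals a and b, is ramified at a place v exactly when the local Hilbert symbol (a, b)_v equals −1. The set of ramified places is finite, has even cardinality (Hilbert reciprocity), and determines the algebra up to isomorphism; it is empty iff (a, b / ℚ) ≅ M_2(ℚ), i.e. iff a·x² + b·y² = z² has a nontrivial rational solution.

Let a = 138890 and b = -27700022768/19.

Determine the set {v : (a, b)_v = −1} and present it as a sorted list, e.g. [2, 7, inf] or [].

(a, b) ≡ (138890, -513893) mod (ℚ^×)²; places V = {2, 5, 11, 17, 19, 23, 37, 43, ∞}.
(a,b)_5: α=1, u≡3; β=0, v≡3 (mod 5); (3|5)=-1, (3|5)=-1; sign (−1)^0·-1^0·-1^1 = -1.
(a,b)_∞: sgn(138890)=+, sgn(-513893)=−, so +1.
(a,b)_2: α=1, β=4; u≡5, v≡3 (mod 8); ε(u)ε(v)=0·1, αω(v)=1·1, βω(u)=4·1; sum ≡ 1  ⇒  -1.
(a,b)_17: α=1, u≡10; β=1, v≡3 (mod 17); (10|17)=-1, (3|17)=-1; sign (−1)^0·-1^1·-1^1 = +1.
(a,b)_19: α=1, u≡14; β=-1, v≡16 (mod 19); (14|19)=-1, (16|19)=+1; sign (−1)^1·-1^-1·+1^1 = +1.
(a,b)_37: α=0, u≡29; β=1, v≡8 (mod 37); (29|37)=-1, (8|37)=-1; sign (−1)^0·-1^1·-1^0 = -1.
(a,b)_43: α=1, u≡5; β=1, v≡20 (mod 43); (5|43)=-1, (20|43)=-1; sign (−1)^1·-1^1·-1^1 = -1.
(a,b)_11: α=0, u≡4; β=2, v≡4 (mod 11); (4|11)=+1, (4|11)=+1; sign (−1)^0·+1^2·+1^0 = +1.
(a,b)_23: α=0, u≡16; β=2, v≡22 (mod 23); (16|23)=+1, (22|23)=-1; sign (−1)^0·+1^2·-1^0 = +1.
(138890, -513893 / ℚ) ramifies at {2, 5, 37, 43}: a division algebra.

[2, 5, 37, 43]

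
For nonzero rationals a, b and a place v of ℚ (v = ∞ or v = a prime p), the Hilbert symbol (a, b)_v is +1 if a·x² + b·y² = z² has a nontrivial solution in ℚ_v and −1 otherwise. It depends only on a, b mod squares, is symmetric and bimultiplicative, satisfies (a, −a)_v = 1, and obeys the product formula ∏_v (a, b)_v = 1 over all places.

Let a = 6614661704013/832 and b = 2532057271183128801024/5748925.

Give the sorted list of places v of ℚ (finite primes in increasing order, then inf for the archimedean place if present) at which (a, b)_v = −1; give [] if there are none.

Mod squares: a ≡ 19721, b ≡ 13153907. Check v ∈ {∞, 2, 3, 5, 7, 11, 13, 19, 23, 29, 37, 41}.
v=11: a=11^2·(≡5), b=11^6·(≡6) mod 11; (5|11)=+1, (6|11)=-1; (−1)^{2·6·5}·(+1)^6·(-1)^2 = +1.
v=2: v_2(a)=-6, v_2(b)=8; units ≡ 1, 3 (mod 8); ε·ε+αω+βω = 0·1+-6·1+8·0 ≡ 0  ⇒  (a,b)_2 = +1.
v=5: a=5^0·(≡4), b=5^-2·(≡2) mod 5; (4|5)=+1, (2|5)=-1; (−1)^{0·-2·2}·(+1)^-2·(-1)^0 = +1.
v=∞: 19721 > 0 and 13153907 > 0  ⇒  (a,b)_∞ = +1.
v=41: a=41^1·(≡15), b=41^1·(≡16) mod 41; (15|41)=-1, (16|41)=+1; (−1)^{1·1·20}·(-1)^1·(+1)^1 = -1.
v=13: a=13^-1·(≡1), b=13^-1·(≡4) mod 13; (1|13)=+1, (4|13)=+1; (−1)^{-1·-1·6}·(+1)^-1·(+1)^-1 = +1.
v=3: a=3^4·(≡2), b=3^8·(≡2) mod 3; (2|3)=-1, (2|3)=-1; (−1)^{4·8·1}·(-1)^8·(-1)^4 = +1.
v=7: a=7^0·(≡1), b=7^-2·(≡2) mod 7; (1|7)=+1, (2|7)=+1; (−1)^{0·-2·3}·(+1)^-2·(+1)^0 = +1.
v=19: a=19^0·(≡10), b=19^-2·(≡11) mod 19; (10|19)=-1, (11|19)=+1; (−1)^{0·-2·9}·(-1)^-2·(+1)^0 = +1.
v=23: a=23^2·(≡19), b=23^1·(≡10) mod 23; (19|23)=-1, (10|23)=-1; (−1)^{2·1·11}·(-1)^1·(-1)^2 = -1.
v=29: a=29^2·(≡7), b=29^3·(≡7) mod 29; (7|29)=+1, (7|29)=+1; (−1)^{2·3·14}·(+1)^3·(+1)^2 = +1.
v=37: a=37^1·(≡32), b=37^1·(≡14) mod 37; (32|37)=-1, (14|37)=-1; (−1)^{1·1·18}·(-1)^1·(-1)^1 = +1.
Ram(19721, 13153907) = {23, 41}; no ℚ_23-point on the conic.

[23, 41]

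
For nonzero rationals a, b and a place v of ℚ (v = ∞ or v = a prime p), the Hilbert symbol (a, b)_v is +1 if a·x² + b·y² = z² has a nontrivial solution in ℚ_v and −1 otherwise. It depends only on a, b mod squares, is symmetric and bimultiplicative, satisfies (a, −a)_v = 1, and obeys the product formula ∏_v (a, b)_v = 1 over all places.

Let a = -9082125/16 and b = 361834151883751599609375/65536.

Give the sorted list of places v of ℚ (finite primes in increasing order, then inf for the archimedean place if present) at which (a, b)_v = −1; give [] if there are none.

Mod squares: a ≡ -4485, b ≡ 455. Check v ∈ {∞, 2, 3, 5, 7, 13, 23}.
v=23: a=23^1·(≡18), b=23^4·(≡16) mod 23; (18|23)=+1, (16|23)=+1; (−1)^{1·4·11}·(+1)^4·(+1)^1 = +1.
v=13: a=13^1·(≡7), b=13^3·(≡1) mod 13; (7|13)=-1, (1|13)=+1; (−1)^{1·3·6}·(-1)^3·(+1)^1 = -1.
v=7: a=7^0·(≡2), b=7^1·(≡4) mod 7; (2|7)=+1, (4|7)=+1; (−1)^{0·1·3}·(+1)^1·(+1)^0 = +1.
v=∞: -4485 < 0 and 455 > 0  ⇒  (a,b)_∞ = +1.
v=5: a=5^3·(≡3), b=5^9·(≡4) mod 5; (3|5)=-1, (4|5)=+1; (−1)^{3·9·2}·(-1)^9·(+1)^3 = -1.
v=3: a=3^5·(≡2), b=3^16·(≡2) mod 3; (2|3)=-1, (2|3)=-1; (−1)^{5·16·1}·(-1)^16·(-1)^5 = -1.
v=2: v_2(a)=-4, v_2(b)=-16; units ≡ 3, 7 (mod 8); ε·ε+αω+βω = 1·1+-4·0+-16·1 ≡ 1  ⇒  (a,b)_2 = -1.
|Ram(-4485, 455)| = 4, even; anisotropic at {2, 3, 5, 13}.

[2, 3, 5, 13]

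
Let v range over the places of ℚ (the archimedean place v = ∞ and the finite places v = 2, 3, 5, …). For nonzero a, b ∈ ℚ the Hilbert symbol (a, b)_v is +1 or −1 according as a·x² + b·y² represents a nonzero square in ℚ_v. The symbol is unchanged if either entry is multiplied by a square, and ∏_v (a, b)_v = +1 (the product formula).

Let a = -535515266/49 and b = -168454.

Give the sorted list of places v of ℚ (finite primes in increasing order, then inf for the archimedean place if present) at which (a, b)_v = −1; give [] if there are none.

[2, 13, 19, inf]

(a, b) ≡ (-15314, -168454) mod (ℚ^×)²; places V = {2, 7, 11, 13, 17, 19, 31, ∞}.
(a,b)_∞: sgn(-15314)=−, sgn(-168454)=−, so -1.
(a,b)_2: α=1, β=1; u≡7, v≡5 (mod 8); ε(u)ε(v)=1·0, αω(v)=1·1, βω(u)=1·0; sum ≡ 1  ⇒  -1.
(a,b)_11: α=2, u≡1; β=1, v≡9 (mod 11); (1|11)=+1, (9|11)=+1; sign (−1)^0·+1^1·+1^2 = +1.
(a,b)_17: α=2, u≡14; β=0, v≡16 (mod 17); (14|17)=-1, (16|17)=+1; sign (−1)^0·-1^0·+1^2 = +1.
(a,b)_31: α=1, u≡7; β=1, v≡22 (mod 31); (7|31)=+1, (22|31)=-1; sign (−1)^1·+1^1·-1^1 = +1.
(a,b)_19: α=1, u≡9; β=1, v≡7 (mod 19); (9|19)=+1, (7|19)=+1; sign (−1)^1·+1^1·+1^1 = -1.
(a,b)_7: α=-2, u≡1; β=0, v≡1 (mod 7); (1|7)=+1, (1|7)=+1; sign (−1)^0·+1^0·+1^-2 = +1.
(a,b)_13: α=1, u≡6; β=1, v≡3 (mod 13); (6|13)=-1, (3|13)=+1; sign (−1)^0·-1^1·+1^1 = -1.
(-15314, -168454 / ℚ) ramifies at {2, 13, 19, ∞}: a division algebra.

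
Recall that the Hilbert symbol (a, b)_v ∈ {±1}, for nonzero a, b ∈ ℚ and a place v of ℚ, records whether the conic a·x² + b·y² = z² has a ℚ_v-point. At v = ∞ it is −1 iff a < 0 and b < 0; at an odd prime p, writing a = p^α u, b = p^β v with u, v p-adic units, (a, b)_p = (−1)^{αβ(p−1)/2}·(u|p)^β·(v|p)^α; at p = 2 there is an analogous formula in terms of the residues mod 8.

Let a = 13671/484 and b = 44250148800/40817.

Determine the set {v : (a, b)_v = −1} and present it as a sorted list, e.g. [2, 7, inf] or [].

[2, 17, 19, 29]

(a, b) ≡ (31, 309111) mod (ℚ^×)²; places V = {2, 3, 5, 7, 11, 13, 17, 19, 29, 31, ∞}.
(a,b)_11: α=-2, u≡5; β=1, v≡8 (mod 11); (5|11)=+1, (8|11)=-1; sign (−1)^0·+1^1·-1^-2 = +1.
(a,b)_29: α=0, u≡18; β=1, v≡9 (mod 29); (18|29)=-1, (9|29)=+1; sign (−1)^0·-1^1·+1^0 = -1.
(a,b)_19: α=0, u≡18; β=1, v≡17 (mod 19); (18|19)=-1, (17|19)=+1; sign (−1)^0·-1^1·+1^0 = -1.
(a,b)_∞: sgn(31)=+, sgn(309111)=+, so +1.
(a,b)_17: α=0, u≡11; β=-1, v≡6 (mod 17); (11|17)=-1, (6|17)=-1; sign (−1)^0·-1^-1·-1^0 = -1.
(a,b)_5: α=0, u≡4; β=2, v≡1 (mod 5); (4|5)=+1, (1|5)=+1; sign (−1)^0·+1^2·+1^0 = +1.
(a,b)_7: α=2, u≡6; β=-4, v≡6 (mod 7); (6|7)=-1, (6|7)=-1; sign (−1)^0·-1^-4·-1^2 = +1.
(a,b)_13: α=0, u≡7; β=2, v≡12 (mod 13); (7|13)=-1, (12|13)=+1; sign (−1)^0·-1^2·+1^0 = +1.
(a,b)_2: α=-2, β=6; u≡7, v≡7 (mod 8); ε(u)ε(v)=1·1, αω(v)=-2·0, βω(u)=6·0; sum ≡ 1  ⇒  -1.
(a,b)_3: α=2, u≡1; β=3, v≡2 (mod 3); (1|3)=+1, (2|3)=-1; sign (−1)^0·+1^3·-1^2 = +1.
(a,b)_31: α=1, u≡2; β=0, v≡16 (mod 31); (2|31)=+1, (16|31)=+1; sign (−1)^0·+1^0·+1^1 = +1.
(31, 309111 / ℚ) ramifies at {2, 17, 19, 29}: a division algebra.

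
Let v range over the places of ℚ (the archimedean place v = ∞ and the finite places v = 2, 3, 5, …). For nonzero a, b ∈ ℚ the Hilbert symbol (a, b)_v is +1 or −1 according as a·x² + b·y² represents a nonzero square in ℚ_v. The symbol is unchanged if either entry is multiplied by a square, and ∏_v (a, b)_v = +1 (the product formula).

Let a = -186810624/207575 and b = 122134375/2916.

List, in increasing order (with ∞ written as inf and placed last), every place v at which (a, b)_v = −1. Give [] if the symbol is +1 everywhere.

(a, b) ≡ (-23023, 1615) mod (ℚ^×)²; places V = {2, 3, 5, 7, 11, 13, 17, 19, 23, ∞}.
(a,b)_11: α=1, u≡10; β=2, v≡4 (mod 11); (10|11)=-1, (4|11)=+1; sign (−1)^0·-1^2·+1^1 = +1.
(a,b)_3: α=6, u≡2; β=-6, v≡1 (mod 3); (2|3)=-1, (1|3)=+1; sign (−1)^0·-1^-6·+1^6 = +1.
(a,b)_13: α=1, u≡12; β=0, v≡3 (mod 13); (12|13)=+1, (3|13)=+1; sign (−1)^0·+1^0·+1^1 = +1.
(a,b)_23: α=-1, u≡5; β=0, v≡22 (mod 23); (5|23)=-1, (22|23)=-1; sign (−1)^0·-1^0·-1^-1 = -1.
(a,b)_17: α=0, u≡6; β=1, v≡10 (mod 17); (6|17)=-1, (10|17)=-1; sign (−1)^0·-1^1·-1^0 = -1.
(a,b)_∞: sgn(-23023)=−, sgn(1615)=+, so +1.
(a,b)_5: α=-2, u≡2; β=5, v≡3 (mod 5); (2|5)=-1, (3|5)=-1; sign (−1)^0·-1^5·-1^-2 = -1.
(a,b)_7: α=1, u≡4; β=0, v≡5 (mod 7); (4|7)=+1, (5|7)=-1; sign (−1)^0·+1^0·-1^1 = -1.
(a,b)_19: α=-2, u≡11; β=1, v≡5 (mod 19); (11|19)=+1, (5|19)=+1; sign (−1)^0·+1^1·+1^-2 = +1.
(a,b)_2: α=8, β=-2; u≡1, v≡7 (mod 8); ε(u)ε(v)=0·1, αω(v)=8·0, βω(u)=-2·0; sum ≡ 0  ⇒  +1.
Ram(-23023, 1615) = {5, 7, 17, 23}; no ℚ_5-point on the conic.

[5, 7, 17, 23]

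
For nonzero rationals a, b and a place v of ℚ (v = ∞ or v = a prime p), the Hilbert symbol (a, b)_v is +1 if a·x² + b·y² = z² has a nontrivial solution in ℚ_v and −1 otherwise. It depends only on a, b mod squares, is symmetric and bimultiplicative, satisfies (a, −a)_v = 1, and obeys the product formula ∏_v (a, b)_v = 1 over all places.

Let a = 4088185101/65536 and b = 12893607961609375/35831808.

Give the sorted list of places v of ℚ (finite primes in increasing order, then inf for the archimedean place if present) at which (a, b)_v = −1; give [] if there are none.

Mod squares: a ≡ 429, b ≡ 21. Check v ∈ {∞, 2, 3, 5, 7, 11, 13}.
v=∞: 429 > 0 and 21 > 0  ⇒  (a,b)_∞ = +1.
v=5: a=5^0·(≡1), b=5^6·(≡1) mod 5; (1|5)=+1, (1|5)=+1; (−1)^{0·6·2}·(+1)^6·(+1)^0 = +1.
v=7: a=7^6·(≡4), b=7^9·(≡6) mod 7; (4|7)=+1, (6|7)=-1; (−1)^{6·9·3}·(+1)^9·(-1)^6 = +1.
v=2: v_2(a)=-16, v_2(b)=-14; units ≡ 5, 5 (mod 8); ε·ε+αω+βω = 0·0+-16·1+-14·1 ≡ 0  ⇒  (a,b)_2 = +1.
v=13: a=13^1·(≡6), b=13^2·(≡6) mod 13; (6|13)=-1, (6|13)=-1; (−1)^{1·2·6}·(-1)^2·(-1)^1 = -1.
v=3: a=3^5·(≡2), b=3^-7·(≡1) mod 3; (2|3)=-1, (1|3)=+1; (−1)^{5·-7·1}·(-1)^-7·(+1)^5 = +1.
v=11: a=11^1·(≡7), b=11^2·(≡6) mod 11; (7|11)=-1, (6|11)=-1; (−1)^{1·2·5}·(-1)^2·(-1)^1 = -1.
|Ram(429, 21)| = 2, even; anisotropic at {11, 13}.

[11, 13]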